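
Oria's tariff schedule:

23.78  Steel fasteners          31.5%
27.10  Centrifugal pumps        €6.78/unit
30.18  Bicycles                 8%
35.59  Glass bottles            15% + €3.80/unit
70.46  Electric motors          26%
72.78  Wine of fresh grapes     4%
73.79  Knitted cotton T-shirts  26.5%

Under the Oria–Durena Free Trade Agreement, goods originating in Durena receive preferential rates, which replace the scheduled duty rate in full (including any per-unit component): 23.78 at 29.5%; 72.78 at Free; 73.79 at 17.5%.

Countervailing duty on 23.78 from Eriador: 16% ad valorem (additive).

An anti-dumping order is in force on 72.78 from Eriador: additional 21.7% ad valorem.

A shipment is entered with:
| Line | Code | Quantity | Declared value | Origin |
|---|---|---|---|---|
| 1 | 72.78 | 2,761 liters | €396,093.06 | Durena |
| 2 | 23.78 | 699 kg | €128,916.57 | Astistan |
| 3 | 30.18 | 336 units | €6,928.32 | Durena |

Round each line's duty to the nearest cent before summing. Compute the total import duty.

€41,162.99

Line 1 (72.78, Durena, 2,761 liters, €396,093.06):
Base rate for 72.78 is 4%.
Origin Durena qualifies under the Oria–Durena agreement and 72.78 is covered: preferential rate Free applies instead.
The additional-duty order on 72.78 targets Eriador, not Durena; it does not apply.
Duty = €396,093.06 × 0% = €0.00.
Line 2 (23.78, Astistan, 699 kg, €128,916.57):
Base rate for 23.78 is 31.5%.
23.78 has an FTA preferential rate, but origin Astistan is not Durena; base rate stands.
The additional-duty order on 23.78 targets Eriador, not Astistan; it does not apply.
Duty = €128,916.57 × 31.5% = €40,608.72.
Line 3 (30.18, Durena, 336 units, €6,928.32):
Base rate for 30.18 is 8%.
Origin Durena is the FTA partner but 30.18 is not on the preference list; base rate stands.
Duty = €6,928.32 × 8% = €554.27.
Total = €0.00 + €40,608.72 + €554.27 = €41,162.99.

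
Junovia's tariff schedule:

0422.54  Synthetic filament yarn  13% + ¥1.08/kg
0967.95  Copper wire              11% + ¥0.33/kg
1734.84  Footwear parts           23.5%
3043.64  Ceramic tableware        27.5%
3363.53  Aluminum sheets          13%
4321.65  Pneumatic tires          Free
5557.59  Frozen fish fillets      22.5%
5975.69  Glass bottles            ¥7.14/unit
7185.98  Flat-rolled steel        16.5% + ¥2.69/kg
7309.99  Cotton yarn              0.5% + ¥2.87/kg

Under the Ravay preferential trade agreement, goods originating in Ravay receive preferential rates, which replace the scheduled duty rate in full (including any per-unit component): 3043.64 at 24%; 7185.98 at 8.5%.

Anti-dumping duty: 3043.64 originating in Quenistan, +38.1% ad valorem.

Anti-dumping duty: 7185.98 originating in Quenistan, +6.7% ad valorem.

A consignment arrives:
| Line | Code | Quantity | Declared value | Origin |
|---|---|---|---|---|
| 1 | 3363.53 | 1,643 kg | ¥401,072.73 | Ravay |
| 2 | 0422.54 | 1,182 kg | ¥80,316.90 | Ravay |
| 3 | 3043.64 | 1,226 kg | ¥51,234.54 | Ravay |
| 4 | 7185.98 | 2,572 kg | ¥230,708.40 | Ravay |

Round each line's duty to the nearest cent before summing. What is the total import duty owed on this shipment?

Line 1 (3363.53, Ravay, 1,643 kg, ¥401,072.73):
Base rate for 3363.53 is 13%.
Origin Ravay is the FTA partner but 3363.53 is not on the preference list; base rate stands.
Duty = ¥401,072.73 × 13% = ¥52,139.45.
Line 2 (0422.54, Ravay, 1,182 kg, ¥80,316.90):
Base rate for 0422.54 is 13% + ¥1.08/kg.
Origin Ravay is the FTA partner but 0422.54 is not on the preference list; base rate stands.
Duty = ¥80,316.90 × 13% + 1,182 × ¥1.08 = ¥11,717.76.
Line 3 (3043.64, Ravay, 1,226 kg, ¥51,234.54):
Base rate for 3043.64 is 27.5%.
Origin Ravay qualifies under the Junovia–Ravay agreement and 3043.64 is covered: preferential rate 24% applies instead.
The additional-duty order on 3043.64 targets Quenistan, not Ravay; it does not apply.
Duty = ¥51,234.54 × 24% = ¥12,296.29.
Line 4 (7185.98, Ravay, 2,572 kg, ¥230,708.40):
Base rate for 7185.98 is 16.5% + ¥2.69/kg.
Origin Ravay qualifies under the Junovia–Ravay agreement and 7185.98 is covered: preferential rate 8.5% applies instead.
The additional-duty order on 7185.98 targets Quenistan, not Ravay; it does not apply.
Duty = ¥230,708.40 × 8.5% = ¥19,610.21.
Total = ¥52,139.45 + ¥11,717.76 + ¥12,296.29 + ¥19,610.21 = ¥95,763.71.

¥95,763.71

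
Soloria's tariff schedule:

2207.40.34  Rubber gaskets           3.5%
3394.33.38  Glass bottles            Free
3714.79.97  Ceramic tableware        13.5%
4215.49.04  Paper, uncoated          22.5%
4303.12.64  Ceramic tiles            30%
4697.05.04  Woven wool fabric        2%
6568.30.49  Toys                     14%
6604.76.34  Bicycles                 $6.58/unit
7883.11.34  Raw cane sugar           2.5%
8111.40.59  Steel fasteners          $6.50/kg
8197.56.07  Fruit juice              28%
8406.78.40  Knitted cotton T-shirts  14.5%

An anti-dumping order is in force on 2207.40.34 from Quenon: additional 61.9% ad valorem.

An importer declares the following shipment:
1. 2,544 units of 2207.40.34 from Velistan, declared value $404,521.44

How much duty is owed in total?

Line 1 (2207.40.34, Velistan, 2,544 units, $404,521.44):
Base rate for 2207.40.34 is 3.5%.
The additional-duty order on 2207.40.34 targets Quenon, not Velistan; it does not apply.
Duty = $404,521.44 × 3.5% = $14,158.25.

$14,158.25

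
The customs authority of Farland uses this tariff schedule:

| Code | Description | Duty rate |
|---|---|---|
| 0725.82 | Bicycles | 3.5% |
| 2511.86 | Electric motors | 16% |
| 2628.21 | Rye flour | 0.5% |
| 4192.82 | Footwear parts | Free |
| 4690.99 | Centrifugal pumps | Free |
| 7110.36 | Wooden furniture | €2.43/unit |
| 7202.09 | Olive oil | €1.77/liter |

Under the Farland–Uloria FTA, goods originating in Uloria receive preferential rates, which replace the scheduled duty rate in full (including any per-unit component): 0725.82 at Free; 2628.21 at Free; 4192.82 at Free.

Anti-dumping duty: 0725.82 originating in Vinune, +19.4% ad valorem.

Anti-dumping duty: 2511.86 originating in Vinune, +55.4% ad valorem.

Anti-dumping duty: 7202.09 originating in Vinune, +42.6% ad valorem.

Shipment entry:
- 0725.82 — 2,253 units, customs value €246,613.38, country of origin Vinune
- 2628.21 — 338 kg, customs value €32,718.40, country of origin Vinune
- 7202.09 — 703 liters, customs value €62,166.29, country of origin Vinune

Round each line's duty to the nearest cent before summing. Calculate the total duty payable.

€84,365.20

Line 1 (0725.82, Vinune, 2,253 units, €246,613.38):
Base rate for 0725.82 is 3.5%.
0725.82 has an FTA preferential rate, but origin Vinune is not Uloria; base rate stands.
Additional duty on 0725.82 from Vinune: +19.4%. Applied ad valorem rate: 3.5% + 19.4% = 22.9%.
Duty = €246,613.38 × 22.9% = €56,474.46.
Line 2 (2628.21, Vinune, 338 kg, €32,718.40):
Base rate for 2628.21 is 0.5%.
2628.21 has an FTA preferential rate, but origin Vinune is not Uloria; base rate stands.
Duty = €32,718.40 × 0.5% = €163.59.
Line 3 (7202.09, Vinune, 703 liters, €62,166.29):
Base rate for 7202.09 is €1.77/liter.
Additional duty on 7202.09 from Vinune: +42.6% ad valorem. Applied ad valorem rate = 42.6%.
Duty = €62,166.29 × 42.6% + 703 × €1.77 = €27,727.15.
Total = €56,474.46 + €163.59 + €27,727.15 = €84,365.20.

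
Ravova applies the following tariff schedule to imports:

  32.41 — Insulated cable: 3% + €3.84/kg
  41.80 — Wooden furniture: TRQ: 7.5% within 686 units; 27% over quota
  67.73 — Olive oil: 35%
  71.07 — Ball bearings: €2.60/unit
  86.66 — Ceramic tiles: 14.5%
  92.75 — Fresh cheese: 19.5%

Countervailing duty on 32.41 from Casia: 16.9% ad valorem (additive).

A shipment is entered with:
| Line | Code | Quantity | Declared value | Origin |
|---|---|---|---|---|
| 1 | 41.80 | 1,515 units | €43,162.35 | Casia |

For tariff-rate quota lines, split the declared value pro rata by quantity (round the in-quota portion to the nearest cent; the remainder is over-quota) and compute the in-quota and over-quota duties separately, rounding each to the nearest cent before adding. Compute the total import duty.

€7,842.73

Line 1 (41.80, Casia, 1,515 units, €43,162.35):
Code 41.80 is under a tariff-rate quota (threshold 686 units). In-quota: 686 units at 7.5%; over-quota: 829 units at 27%.
Pro-rata value split: in-quota = €43,162.35 × 686/1,515 = €19,544.14; over-quota = €43,162.35 − €19,544.14 = €23,618.21.
In-quota duty = €19,544.14 × 7.5% = €1,465.81. Over-quota duty = €23,618.21 × 27% = €6,376.92.
Line duty = €1,465.81 + €6,376.92 = €7,842.73.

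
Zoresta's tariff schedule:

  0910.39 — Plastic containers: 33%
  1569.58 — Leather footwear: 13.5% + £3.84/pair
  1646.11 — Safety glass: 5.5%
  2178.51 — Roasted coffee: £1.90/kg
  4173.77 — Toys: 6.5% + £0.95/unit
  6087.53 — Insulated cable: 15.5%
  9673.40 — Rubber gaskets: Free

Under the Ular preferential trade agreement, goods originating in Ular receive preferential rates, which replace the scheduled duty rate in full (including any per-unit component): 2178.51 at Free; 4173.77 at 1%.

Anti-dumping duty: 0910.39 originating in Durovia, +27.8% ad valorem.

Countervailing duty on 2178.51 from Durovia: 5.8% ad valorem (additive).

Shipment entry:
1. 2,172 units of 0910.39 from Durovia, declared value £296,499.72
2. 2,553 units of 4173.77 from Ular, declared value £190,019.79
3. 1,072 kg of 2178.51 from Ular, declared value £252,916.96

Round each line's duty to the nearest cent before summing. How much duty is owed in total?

£182,172.03

Line 1 (0910.39, Durovia, 2,172 units, £296,499.72):
Base rate for 0910.39 is 33%.
Additional duty on 0910.39 from Durovia: +27.8%. Applied ad valorem rate: 33% + 27.8% = 60.8%.
Duty = £296,499.72 × 60.8% = £180,271.83.
Line 2 (4173.77, Ular, 2,553 units, £190,019.79):
Base rate for 4173.77 is 6.5% + £0.95/unit.
Origin Ular qualifies under the Zoresta–Ular agreement and 4173.77 is covered: preferential rate 1% applies instead.
Duty = £190,019.79 × 1% = £1,900.20.
Line 3 (2178.51, Ular, 1,072 kg, £252,916.96):
Base rate for 2178.51 is £1.90/kg.
Origin Ular qualifies under the Zoresta–Ular agreement and 2178.51 is covered: preferential rate Free applies instead.
The additional-duty order on 2178.51 targets Durovia, not Ular; it does not apply.
Duty = £252,916.96 × 0% = £0.00.
Total = £180,271.83 + £1,900.20 + £0.00 = £182,172.03.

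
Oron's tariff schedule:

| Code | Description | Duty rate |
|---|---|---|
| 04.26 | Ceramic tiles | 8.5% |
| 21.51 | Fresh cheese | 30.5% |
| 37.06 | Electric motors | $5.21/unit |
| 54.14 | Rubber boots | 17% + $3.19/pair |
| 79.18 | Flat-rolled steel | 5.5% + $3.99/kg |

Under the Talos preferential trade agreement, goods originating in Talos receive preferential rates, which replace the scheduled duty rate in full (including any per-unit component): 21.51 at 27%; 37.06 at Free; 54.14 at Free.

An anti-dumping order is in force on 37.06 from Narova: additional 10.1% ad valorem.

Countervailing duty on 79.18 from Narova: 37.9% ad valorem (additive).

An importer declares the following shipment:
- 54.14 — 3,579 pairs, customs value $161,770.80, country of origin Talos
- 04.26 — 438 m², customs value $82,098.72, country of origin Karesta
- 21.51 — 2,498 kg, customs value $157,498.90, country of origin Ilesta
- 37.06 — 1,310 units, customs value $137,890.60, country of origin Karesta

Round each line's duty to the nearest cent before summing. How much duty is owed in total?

$61,840.65

Line 1 (54.14, Talos, 3,579 pairs, $161,770.80):
Base rate for 54.14 is 17% + $3.19/pair.
Origin Talos qualifies under the Oron–Talos agreement and 54.14 is covered: preferential rate Free applies instead.
Duty = $161,770.80 × 0% = $0.00.
Line 2 (04.26, Karesta, 438 m², $82,098.72):
Base rate for 04.26 is 8.5%.
Duty = $82,098.72 × 8.5% = $6,978.39.
Line 3 (21.51, Ilesta, 2,498 kg, $157,498.90):
Base rate for 21.51 is 30.5%.
21.51 has an FTA preferential rate, but origin Ilesta is not Talos; base rate stands.
Duty = $157,498.90 × 30.5% = $48,037.16.
Line 4 (37.06, Karesta, 1,310 units, $137,890.60):
Base rate for 37.06 is $5.21/unit.
37.06 has an FTA preferential rate, but origin Karesta is not Talos; base rate stands.
The additional-duty order on 37.06 targets Narova, not Karesta; it does not apply.
Duty = 1,310 × $5.21 = $6,825.10.
Total = $0.00 + $6,978.39 + $48,037.16 + $6,825.10 = $61,840.65.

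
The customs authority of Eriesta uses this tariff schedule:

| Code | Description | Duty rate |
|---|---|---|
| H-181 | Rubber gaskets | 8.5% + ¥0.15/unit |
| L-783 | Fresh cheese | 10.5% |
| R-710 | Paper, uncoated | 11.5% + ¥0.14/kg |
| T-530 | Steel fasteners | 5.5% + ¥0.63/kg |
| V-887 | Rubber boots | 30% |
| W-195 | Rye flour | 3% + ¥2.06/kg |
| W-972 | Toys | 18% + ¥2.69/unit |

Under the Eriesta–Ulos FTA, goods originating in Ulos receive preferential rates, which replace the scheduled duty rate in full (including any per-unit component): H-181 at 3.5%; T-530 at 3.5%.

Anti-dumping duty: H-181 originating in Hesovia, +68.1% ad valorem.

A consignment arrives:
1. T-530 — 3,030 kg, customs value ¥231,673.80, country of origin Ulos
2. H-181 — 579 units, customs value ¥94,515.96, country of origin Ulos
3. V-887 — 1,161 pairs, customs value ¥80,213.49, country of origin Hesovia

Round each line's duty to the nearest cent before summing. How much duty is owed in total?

¥35,480.69

Line 1 (T-530, Ulos, 3,030 kg, ¥231,673.80):
Base rate for T-530 is 5.5% + ¥0.63/kg.
Origin Ulos qualifies under the Eriesta–Ulos agreement and T-530 is covered: preferential rate 3.5% applies instead.
Duty = ¥231,673.80 × 3.5% = ¥8,108.58.
Line 2 (H-181, Ulos, 579 units, ¥94,515.96):
Base rate for H-181 is 8.5% + ¥0.15/unit.
Origin Ulos qualifies under the Eriesta–Ulos agreement and H-181 is covered: preferential rate 3.5% applies instead.
The additional-duty order on H-181 targets Hesovia, not Ulos; it does not apply.
Duty = ¥94,515.96 × 3.5% = ¥3,308.06.
Line 3 (V-887, Hesovia, 1,161 pairs, ¥80,213.49):
Base rate for V-887 is 30%.
Duty = ¥80,213.49 × 30% = ¥24,064.05.
Total = ¥8,108.58 + ¥3,308.06 + ¥24,064.05 = ¥35,480.69.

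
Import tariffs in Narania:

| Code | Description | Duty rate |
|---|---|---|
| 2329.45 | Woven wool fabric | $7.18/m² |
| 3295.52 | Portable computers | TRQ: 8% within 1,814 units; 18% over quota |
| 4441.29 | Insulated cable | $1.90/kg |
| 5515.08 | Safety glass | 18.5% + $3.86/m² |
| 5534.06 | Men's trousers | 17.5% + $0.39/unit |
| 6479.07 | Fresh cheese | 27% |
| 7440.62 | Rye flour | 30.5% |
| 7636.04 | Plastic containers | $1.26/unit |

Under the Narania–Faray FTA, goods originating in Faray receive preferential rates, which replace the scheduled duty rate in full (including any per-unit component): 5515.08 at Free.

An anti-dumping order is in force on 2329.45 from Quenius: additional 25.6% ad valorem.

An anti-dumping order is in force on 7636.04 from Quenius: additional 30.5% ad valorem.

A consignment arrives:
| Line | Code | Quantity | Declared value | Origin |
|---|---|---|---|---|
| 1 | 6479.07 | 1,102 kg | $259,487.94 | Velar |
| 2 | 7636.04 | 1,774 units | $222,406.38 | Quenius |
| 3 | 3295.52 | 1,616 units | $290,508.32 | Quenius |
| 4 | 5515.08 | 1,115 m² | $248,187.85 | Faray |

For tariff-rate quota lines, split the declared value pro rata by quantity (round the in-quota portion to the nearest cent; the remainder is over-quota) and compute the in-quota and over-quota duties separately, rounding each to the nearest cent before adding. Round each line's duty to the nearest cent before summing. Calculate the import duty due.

Line 1 (6479.07, Velar, 1,102 kg, $259,487.94):
Base rate for 6479.07 is 27%.
Duty = $259,487.94 × 27% = $70,061.74.
Line 2 (7636.04, Quenius, 1,774 units, $222,406.38):
Base rate for 7636.04 is $1.26/unit.
Additional duty on 7636.04 from Quenius: +30.5% ad valorem. Applied ad valorem rate = 30.5%.
Duty = $222,406.38 × 30.5% + 1,774 × $1.26 = $70,069.19.
Line 3 (3295.52, Quenius, 1,616 units, $290,508.32):
Code 3295.52 is under a tariff-rate quota (threshold 1,814 units). Quantity 1,616 units is within the quota, so the in-quota rate 8% applies to the full value.
Duty = $290,508.32 × 8% = $23,240.67.
Line 4 (5515.08, Faray, 1,115 m², $248,187.85):
Base rate for 5515.08 is 18.5% + $3.86/m².
Origin Faray qualifies under the Narania–Faray agreement and 5515.08 is covered: preferential rate Free applies instead.
Duty = $248,187.85 × 0% = $0.00.
Total = $70,061.74 + $70,069.19 + $23,240.67 + $0.00 = $163,371.60.

$163,371.60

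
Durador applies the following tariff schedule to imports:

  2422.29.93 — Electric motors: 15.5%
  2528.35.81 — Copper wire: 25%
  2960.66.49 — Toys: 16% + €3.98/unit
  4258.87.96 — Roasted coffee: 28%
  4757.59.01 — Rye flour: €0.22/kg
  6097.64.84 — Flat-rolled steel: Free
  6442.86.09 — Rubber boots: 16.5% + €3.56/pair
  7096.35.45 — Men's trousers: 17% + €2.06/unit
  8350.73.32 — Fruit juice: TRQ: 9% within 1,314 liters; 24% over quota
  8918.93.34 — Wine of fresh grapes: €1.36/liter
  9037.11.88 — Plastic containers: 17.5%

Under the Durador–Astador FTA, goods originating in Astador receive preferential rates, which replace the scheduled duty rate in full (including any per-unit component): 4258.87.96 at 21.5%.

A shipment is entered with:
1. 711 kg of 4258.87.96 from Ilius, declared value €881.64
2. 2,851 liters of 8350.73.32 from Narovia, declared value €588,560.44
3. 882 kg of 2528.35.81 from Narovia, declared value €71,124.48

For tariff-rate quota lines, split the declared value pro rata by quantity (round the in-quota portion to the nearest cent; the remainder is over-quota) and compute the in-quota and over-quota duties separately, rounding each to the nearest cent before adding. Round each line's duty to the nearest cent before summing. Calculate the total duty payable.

€118,593.16

Line 1 (4258.87.96, Ilius, 711 kg, €881.64):
Base rate for 4258.87.96 is 28%.
4258.87.96 has an FTA preferential rate, but origin Ilius is not Astador; base rate stands.
Duty = €881.64 × 28% = €246.86.
Line 2 (8350.73.32, Narovia, 2,851 liters, €588,560.44):
Code 8350.73.32 is under a tariff-rate quota (threshold 1,314 liters). In-quota: 1,314 liters at 9%; over-quota: 1,537 liters at 24%.
Pro-rata value split: in-quota = €588,560.44 × 1,314/2,851 = €271,262.16; over-quota = €588,560.44 − €271,262.16 = €317,298.28.
In-quota duty = €271,262.16 × 9% = €24,413.59. Over-quota duty = €317,298.28 × 24% = €76,151.59.
Line duty = €24,413.59 + €76,151.59 = €100,565.18.
Line 3 (2528.35.81, Narovia, 882 kg, €71,124.48):
Base rate for 2528.35.81 is 25%.
Duty = €71,124.48 × 25% = €17,781.12.
Total = €246.86 + €100,565.18 + €17,781.12 = €118,593.16.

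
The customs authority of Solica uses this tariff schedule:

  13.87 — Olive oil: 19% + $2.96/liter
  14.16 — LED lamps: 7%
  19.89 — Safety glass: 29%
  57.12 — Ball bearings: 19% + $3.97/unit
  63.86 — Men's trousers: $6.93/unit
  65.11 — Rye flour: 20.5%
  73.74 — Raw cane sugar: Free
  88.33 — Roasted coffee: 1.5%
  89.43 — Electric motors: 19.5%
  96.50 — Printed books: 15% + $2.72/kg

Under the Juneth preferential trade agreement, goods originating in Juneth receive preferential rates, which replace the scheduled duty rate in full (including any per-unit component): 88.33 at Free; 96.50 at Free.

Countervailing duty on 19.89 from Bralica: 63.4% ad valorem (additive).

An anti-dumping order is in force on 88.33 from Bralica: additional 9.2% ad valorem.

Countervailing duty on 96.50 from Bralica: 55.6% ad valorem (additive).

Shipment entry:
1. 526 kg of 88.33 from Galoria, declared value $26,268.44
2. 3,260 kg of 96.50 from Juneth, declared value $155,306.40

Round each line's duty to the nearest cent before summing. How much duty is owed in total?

$394.03

Line 1 (88.33, Galoria, 526 kg, $26,268.44):
Base rate for 88.33 is 1.5%.
88.33 has an FTA preferential rate, but origin Galoria is not Juneth; base rate stands.
The additional-duty order on 88.33 targets Bralica, not Galoria; it does not apply.
Duty = $26,268.44 × 1.5% = $394.03.
Line 2 (96.50, Juneth, 3,260 kg, $155,306.40):
Base rate for 96.50 is 15% + $2.72/kg.
Origin Juneth qualifies under the Solica–Juneth agreement and 96.50 is covered: preferential rate Free applies instead.
The additional-duty order on 96.50 targets Bralica, not Juneth; it does not apply.
Duty = $155,306.40 × 0% = $0.00.
Total = $394.03 + $0.00 = $394.03.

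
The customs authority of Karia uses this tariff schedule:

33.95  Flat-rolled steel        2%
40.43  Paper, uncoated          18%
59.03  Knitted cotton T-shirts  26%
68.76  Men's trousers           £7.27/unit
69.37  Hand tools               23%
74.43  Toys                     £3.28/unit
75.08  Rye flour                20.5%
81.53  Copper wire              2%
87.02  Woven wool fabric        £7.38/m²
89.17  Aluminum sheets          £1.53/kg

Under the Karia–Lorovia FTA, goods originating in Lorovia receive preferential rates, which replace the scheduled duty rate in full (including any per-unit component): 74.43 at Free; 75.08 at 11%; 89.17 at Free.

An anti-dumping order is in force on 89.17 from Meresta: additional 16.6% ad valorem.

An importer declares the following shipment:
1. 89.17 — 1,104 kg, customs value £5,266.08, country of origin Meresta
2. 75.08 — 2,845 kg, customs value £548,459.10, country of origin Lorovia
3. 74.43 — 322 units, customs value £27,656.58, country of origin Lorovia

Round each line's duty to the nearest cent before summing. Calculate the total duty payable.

£62,893.79

Line 1 (89.17, Meresta, 1,104 kg, £5,266.08):
Base rate for 89.17 is £1.53/kg.
89.17 has an FTA preferential rate, but origin Meresta is not Lorovia; base rate stands.
Additional duty on 89.17 from Meresta: +16.6% ad valorem. Applied ad valorem rate = 16.6%.
Duty = £5,266.08 × 16.6% + 1,104 × £1.53 = £2,563.29.
Line 2 (75.08, Lorovia, 2,845 kg, £548,459.10):
Base rate for 75.08 is 20.5%.
Origin Lorovia qualifies under the Karia–Lorovia agreement and 75.08 is covered: preferential rate 11% applies instead.
Duty = £548,459.10 × 11% = £60,330.50.
Line 3 (74.43, Lorovia, 322 units, £27,656.58):
Base rate for 74.43 is £3.28/unit.
Origin Lorovia qualifies under the Karia–Lorovia agreement and 74.43 is covered: preferential rate Free applies instead.
Duty = £27,656.58 × 0% = £0.00.
Total = £2,563.29 + £60,330.50 + £0.00 = £62,893.79.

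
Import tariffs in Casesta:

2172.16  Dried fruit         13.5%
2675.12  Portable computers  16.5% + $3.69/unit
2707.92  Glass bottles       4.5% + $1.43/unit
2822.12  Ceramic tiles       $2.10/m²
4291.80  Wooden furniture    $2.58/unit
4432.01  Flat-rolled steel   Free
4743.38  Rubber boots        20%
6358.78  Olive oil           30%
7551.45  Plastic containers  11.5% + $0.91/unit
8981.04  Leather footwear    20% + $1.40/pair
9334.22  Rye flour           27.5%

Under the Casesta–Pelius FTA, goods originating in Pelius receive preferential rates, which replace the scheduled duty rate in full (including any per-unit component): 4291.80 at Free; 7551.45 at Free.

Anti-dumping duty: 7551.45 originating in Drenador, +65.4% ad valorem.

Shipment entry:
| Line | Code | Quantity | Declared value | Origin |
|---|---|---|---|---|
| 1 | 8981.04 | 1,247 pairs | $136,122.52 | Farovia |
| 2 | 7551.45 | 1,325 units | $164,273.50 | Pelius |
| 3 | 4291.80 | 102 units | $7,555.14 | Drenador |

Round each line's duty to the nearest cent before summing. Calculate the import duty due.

Line 1 (8981.04, Farovia, 1,247 pairs, $136,122.52):
Base rate for 8981.04 is 20% + $1.40/pair.
Duty = $136,122.52 × 20% + 1,247 × $1.40 = $28,970.30.
Line 2 (7551.45, Pelius, 1,325 units, $164,273.50):
Base rate for 7551.45 is 11.5% + $0.91/unit.
Origin Pelius qualifies under the Casesta–Pelius agreement and 7551.45 is covered: preferential rate Free applies instead.
The additional-duty order on 7551.45 targets Drenador, not Pelius; it does not apply.
Duty = $164,273.50 × 0% = $0.00.
Line 3 (4291.80, Drenador, 102 units, $7,555.14):
Base rate for 4291.80 is $2.58/unit.
4291.80 has an FTA preferential rate, but origin Drenador is not Pelius; base rate stands.
Duty = 102 × $2.58 = $263.16.
Total = $28,970.30 + $0.00 + $263.16 = $29,233.46.

$29,233.46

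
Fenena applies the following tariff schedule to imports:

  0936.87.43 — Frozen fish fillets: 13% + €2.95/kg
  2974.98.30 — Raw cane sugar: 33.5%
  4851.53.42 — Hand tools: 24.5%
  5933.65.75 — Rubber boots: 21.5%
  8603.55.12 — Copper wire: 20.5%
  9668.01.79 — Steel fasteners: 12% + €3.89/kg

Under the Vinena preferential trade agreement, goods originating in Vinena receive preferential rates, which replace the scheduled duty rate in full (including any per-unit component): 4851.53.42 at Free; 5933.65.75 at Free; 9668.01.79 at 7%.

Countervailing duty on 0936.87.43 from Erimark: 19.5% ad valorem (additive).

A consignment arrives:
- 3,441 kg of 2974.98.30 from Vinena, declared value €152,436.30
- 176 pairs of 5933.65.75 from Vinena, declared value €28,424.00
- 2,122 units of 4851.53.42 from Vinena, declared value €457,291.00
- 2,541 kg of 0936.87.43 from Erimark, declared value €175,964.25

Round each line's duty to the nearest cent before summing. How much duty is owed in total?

€115,750.49

Line 1 (2974.98.30, Vinena, 3,441 kg, €152,436.30):
Base rate for 2974.98.30 is 33.5%.
Origin Vinena is the FTA partner but 2974.98.30 is not on the preference list; base rate stands.
Duty = €152,436.30 × 33.5% = €51,066.16.
Line 2 (5933.65.75, Vinena, 176 pairs, €28,424.00):
Base rate for 5933.65.75 is 21.5%.
Origin Vinena qualifies under the Fenena–Vinena agreement and 5933.65.75 is covered: preferential rate Free applies instead.
Duty = €28,424.00 × 0% = €0.00.
Line 3 (4851.53.42, Vinena, 2,122 units, €457,291.00):
Base rate for 4851.53.42 is 24.5%.
Origin Vinena qualifies under the Fenena–Vinena agreement and 4851.53.42 is covered: preferential rate Free applies instead.
Duty = €457,291.00 × 0% = €0.00.
Line 4 (0936.87.43, Erimark, 2,541 kg, €175,964.25):
Base rate for 0936.87.43 is 13% + €2.95/kg.
Additional duty on 0936.87.43 from Erimark: +19.5%. Applied ad valorem rate: 13% + 19.5% = 32.5%.
Duty = €175,964.25 × 32.5% + 2,541 × €2.95 = €64,684.33.
Total = €51,066.16 + €0.00 + €0.00 + €64,684.33 = €115,750.49.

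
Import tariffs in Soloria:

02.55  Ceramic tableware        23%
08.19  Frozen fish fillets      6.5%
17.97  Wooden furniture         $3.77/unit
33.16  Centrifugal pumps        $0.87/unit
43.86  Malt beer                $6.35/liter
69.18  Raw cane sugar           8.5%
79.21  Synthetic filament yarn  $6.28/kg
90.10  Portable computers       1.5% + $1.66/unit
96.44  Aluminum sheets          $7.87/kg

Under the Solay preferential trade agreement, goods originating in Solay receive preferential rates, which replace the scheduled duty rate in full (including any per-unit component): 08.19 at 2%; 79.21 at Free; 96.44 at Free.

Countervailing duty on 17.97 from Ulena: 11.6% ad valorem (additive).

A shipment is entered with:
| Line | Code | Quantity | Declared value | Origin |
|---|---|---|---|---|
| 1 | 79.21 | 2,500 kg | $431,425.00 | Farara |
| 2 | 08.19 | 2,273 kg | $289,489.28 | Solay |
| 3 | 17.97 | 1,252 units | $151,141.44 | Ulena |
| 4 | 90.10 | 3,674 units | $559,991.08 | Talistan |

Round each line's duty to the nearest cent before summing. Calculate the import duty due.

Line 1 (79.21, Farara, 2,500 kg, $431,425.00):
Base rate for 79.21 is $6.28/kg.
79.21 has an FTA preferential rate, but origin Farara is not Solay; base rate stands.
Duty = 2,500 × $6.28 = $15,700.00.
Line 2 (08.19, Solay, 2,273 kg, $289,489.28):
Base rate for 08.19 is 6.5%.
Origin Solay qualifies under the Soloria–Solay agreement and 08.19 is covered: preferential rate 2% applies instead.
Duty = $289,489.28 × 2% = $5,789.79.
Line 3 (17.97, Ulena, 1,252 units, $151,141.44):
Base rate for 17.97 is $3.77/unit.
Additional duty on 17.97 from Ulena: +11.6% ad valorem. Applied ad valorem rate = 11.6%.
Duty = $151,141.44 × 11.6% + 1,252 × $3.77 = $22,252.45.
Line 4 (90.10, Talistan, 3,674 units, $559,991.08):
Base rate for 90.10 is 1.5% + $1.66/unit.
Duty = $559,991.08 × 1.5% + 3,674 × $1.66 = $14,498.71.
Total = $15,700.00 + $5,789.79 + $22,252.45 + $14,498.71 = $58,240.95.

$58,240.95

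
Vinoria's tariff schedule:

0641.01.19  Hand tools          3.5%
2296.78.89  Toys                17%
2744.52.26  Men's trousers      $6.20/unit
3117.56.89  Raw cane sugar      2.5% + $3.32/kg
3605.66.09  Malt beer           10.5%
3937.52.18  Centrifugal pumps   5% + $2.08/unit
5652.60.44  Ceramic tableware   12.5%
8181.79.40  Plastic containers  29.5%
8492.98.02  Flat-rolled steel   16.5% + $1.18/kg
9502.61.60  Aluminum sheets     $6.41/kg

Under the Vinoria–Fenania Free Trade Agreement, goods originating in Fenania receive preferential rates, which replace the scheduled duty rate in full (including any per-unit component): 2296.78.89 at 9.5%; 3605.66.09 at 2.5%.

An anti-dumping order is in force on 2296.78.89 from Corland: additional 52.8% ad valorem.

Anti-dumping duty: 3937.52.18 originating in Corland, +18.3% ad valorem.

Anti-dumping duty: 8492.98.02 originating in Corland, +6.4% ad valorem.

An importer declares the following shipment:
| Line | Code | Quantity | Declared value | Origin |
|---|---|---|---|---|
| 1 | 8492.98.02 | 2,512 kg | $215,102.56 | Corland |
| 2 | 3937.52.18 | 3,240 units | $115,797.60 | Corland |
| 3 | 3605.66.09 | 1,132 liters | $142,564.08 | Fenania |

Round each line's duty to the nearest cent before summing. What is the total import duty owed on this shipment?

$89,506.79

Line 1 (8492.98.02, Corland, 2,512 kg, $215,102.56):
Base rate for 8492.98.02 is 16.5% + $1.18/kg.
Additional duty on 8492.98.02 from Corland: +6.4%. Applied ad valorem rate: 16.5% + 6.4% = 22.9%.
Duty = $215,102.56 × 22.9% + 2,512 × $1.18 = $52,222.65.
Line 2 (3937.52.18, Corland, 3,240 units, $115,797.60):
Base rate for 3937.52.18 is 5% + $2.08/unit.
Additional duty on 3937.52.18 from Corland: +18.3%. Applied ad valorem rate: 5% + 18.3% = 23.3%.
Duty = $115,797.60 × 23.3% + 3,240 × $2.08 = $33,720.04.
Line 3 (3605.66.09, Fenania, 1,132 liters, $142,564.08):
Base rate for 3605.66.09 is 10.5%.
Origin Fenania qualifies under the Vinoria–Fenania agreement and 3605.66.09 is covered: preferential rate 2.5% applies instead.
Duty = $142,564.08 × 2.5% = $3,564.10.
Total = $52,222.65 + $33,720.04 + $3,564.10 = $89,506.79.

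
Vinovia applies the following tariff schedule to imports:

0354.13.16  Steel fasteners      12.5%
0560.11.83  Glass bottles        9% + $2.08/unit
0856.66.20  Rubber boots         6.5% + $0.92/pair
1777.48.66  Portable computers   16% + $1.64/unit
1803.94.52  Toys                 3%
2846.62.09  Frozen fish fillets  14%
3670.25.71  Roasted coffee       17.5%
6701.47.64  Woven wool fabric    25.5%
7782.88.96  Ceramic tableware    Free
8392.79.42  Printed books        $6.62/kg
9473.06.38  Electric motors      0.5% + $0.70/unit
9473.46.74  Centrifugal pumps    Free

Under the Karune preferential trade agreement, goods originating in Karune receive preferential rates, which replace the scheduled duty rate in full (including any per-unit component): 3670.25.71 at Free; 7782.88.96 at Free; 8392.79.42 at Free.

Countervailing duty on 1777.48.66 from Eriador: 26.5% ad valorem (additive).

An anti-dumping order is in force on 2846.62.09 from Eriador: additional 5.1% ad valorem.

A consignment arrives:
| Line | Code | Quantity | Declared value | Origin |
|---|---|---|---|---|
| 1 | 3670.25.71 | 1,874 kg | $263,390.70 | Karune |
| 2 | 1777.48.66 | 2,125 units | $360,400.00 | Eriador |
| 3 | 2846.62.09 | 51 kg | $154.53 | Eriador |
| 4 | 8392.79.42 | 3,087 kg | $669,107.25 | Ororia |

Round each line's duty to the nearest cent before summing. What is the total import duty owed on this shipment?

Line 1 (3670.25.71, Karune, 1,874 kg, $263,390.70):
Base rate for 3670.25.71 is 17.5%.
Origin Karune qualifies under the Vinovia–Karune agreement and 3670.25.71 is covered: preferential rate Free applies instead.
Duty = $263,390.70 × 0% = $0.00.
Line 2 (1777.48.66, Eriador, 2,125 units, $360,400.00):
Base rate for 1777.48.66 is 16% + $1.64/unit.
Additional duty on 1777.48.66 from Eriador: +26.5%. Applied ad valorem rate: 16% + 26.5% = 42.5%.
Duty = $360,400.00 × 42.5% + 2,125 × $1.64 = $156,655.00.
Line 3 (2846.62.09, Eriador, 51 kg, $154.53):
Base rate for 2846.62.09 is 14%.
Additional duty on 2846.62.09 from Eriador: +5.1%. Applied ad valorem rate: 14% + 5.1% = 19.1%.
Duty = $154.53 × 19.1% = $29.52.
Line 4 (8392.79.42, Ororia, 3,087 kg, $669,107.25):
Base rate for 8392.79.42 is $6.62/kg.
8392.79.42 has an FTA preferential rate, but origin Ororia is not Karune; base rate stands.
Duty = 3,087 × $6.62 = $20,435.94.
Total = $0.00 + $156,655.00 + $29.52 + $20,435.94 = $177,120.46.

$177,120.46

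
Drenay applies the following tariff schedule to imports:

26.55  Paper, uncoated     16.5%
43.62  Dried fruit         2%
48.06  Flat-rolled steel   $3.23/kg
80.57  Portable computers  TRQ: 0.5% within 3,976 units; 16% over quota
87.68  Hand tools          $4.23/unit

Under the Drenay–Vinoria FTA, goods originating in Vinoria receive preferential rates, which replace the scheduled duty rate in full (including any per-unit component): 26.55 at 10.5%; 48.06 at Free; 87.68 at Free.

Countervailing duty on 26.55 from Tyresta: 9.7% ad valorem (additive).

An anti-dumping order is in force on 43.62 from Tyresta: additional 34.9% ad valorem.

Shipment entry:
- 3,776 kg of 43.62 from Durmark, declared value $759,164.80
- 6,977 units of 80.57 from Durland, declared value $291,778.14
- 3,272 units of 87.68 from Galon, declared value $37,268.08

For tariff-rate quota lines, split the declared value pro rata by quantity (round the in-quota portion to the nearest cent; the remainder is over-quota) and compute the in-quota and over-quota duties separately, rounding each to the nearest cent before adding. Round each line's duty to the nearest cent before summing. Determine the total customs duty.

Line 1 (43.62, Durmark, 3,776 kg, $759,164.80):
Base rate for 43.62 is 2%.
The additional-duty order on 43.62 targets Tyresta, not Durmark; it does not apply.
Duty = $759,164.80 × 2% = $15,183.30.
Line 2 (80.57, Durland, 6,977 units, $291,778.14):
Code 80.57 is under a tariff-rate quota (threshold 3,976 units). In-quota: 3,976 units at 0.5%; over-quota: 3,001 units at 16%.
Pro-rata value split: in-quota = $291,778.14 × 3,976/6,977 = $166,276.32; over-quota = $291,778.14 − $166,276.32 = $125,501.82.
In-quota duty = $166,276.32 × 0.5% = $831.38. Over-quota duty = $125,501.82 × 16% = $20,080.29.
Line duty = $831.38 + $20,080.29 = $20,911.67.
Line 3 (87.68, Galon, 3,272 units, $37,268.08):
Base rate for 87.68 is $4.23/unit.
87.68 has an FTA preferential rate, but origin Galon is not Vinoria; base rate stands.
Duty = 3,272 × $4.23 = $13,840.56.
Total = $15,183.30 + $20,911.67 + $13,840.56 = $49,935.53.

$49,935.53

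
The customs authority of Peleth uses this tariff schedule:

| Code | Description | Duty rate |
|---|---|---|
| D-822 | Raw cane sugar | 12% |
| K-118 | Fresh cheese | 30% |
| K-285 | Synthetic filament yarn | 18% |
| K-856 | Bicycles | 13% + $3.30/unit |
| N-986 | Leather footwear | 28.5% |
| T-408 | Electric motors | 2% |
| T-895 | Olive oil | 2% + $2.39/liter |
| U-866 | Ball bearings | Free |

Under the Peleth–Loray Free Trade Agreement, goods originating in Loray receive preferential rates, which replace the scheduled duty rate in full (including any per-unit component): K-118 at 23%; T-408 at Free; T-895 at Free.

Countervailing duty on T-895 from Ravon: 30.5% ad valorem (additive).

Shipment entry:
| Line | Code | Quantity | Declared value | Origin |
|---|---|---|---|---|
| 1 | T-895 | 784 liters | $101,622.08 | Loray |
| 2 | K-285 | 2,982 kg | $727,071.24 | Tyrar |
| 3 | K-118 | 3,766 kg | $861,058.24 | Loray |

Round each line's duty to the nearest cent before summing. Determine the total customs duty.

Line 1 (T-895, Loray, 784 liters, $101,622.08):
Base rate for T-895 is 2% + $2.39/liter.
Origin Loray qualifies under the Peleth–Loray agreement and T-895 is covered: preferential rate Free applies instead.
The additional-duty order on T-895 targets Ravon, not Loray; it does not apply.
Duty = $101,622.08 × 0% = $0.00.
Line 2 (K-285, Tyrar, 2,982 kg, $727,071.24):
Base rate for K-285 is 18%.
Duty = $727,071.24 × 18% = $130,872.82.
Line 3 (K-118, Loray, 3,766 kg, $861,058.24):
Base rate for K-118 is 30%.
Origin Loray qualifies under the Peleth–Loray agreement and K-118 is covered: preferential rate 23% applies instead.
Duty = $861,058.24 × 23% = $198,043.40.
Total = $0.00 + $130,872.82 + $198,043.40 = $328,916.22.

$328,916.22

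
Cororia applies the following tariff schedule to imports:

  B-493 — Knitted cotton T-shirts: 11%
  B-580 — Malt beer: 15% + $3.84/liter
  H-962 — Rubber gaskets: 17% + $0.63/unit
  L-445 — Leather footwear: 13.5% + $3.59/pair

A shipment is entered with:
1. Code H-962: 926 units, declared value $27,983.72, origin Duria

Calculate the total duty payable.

Line 1 (H-962, Duria, 926 units, $27,983.72):
Base rate for H-962 is 17% + $0.63/unit.
Duty = $27,983.72 × 17% + 926 × $0.63 = $5,340.61.

$5,340.61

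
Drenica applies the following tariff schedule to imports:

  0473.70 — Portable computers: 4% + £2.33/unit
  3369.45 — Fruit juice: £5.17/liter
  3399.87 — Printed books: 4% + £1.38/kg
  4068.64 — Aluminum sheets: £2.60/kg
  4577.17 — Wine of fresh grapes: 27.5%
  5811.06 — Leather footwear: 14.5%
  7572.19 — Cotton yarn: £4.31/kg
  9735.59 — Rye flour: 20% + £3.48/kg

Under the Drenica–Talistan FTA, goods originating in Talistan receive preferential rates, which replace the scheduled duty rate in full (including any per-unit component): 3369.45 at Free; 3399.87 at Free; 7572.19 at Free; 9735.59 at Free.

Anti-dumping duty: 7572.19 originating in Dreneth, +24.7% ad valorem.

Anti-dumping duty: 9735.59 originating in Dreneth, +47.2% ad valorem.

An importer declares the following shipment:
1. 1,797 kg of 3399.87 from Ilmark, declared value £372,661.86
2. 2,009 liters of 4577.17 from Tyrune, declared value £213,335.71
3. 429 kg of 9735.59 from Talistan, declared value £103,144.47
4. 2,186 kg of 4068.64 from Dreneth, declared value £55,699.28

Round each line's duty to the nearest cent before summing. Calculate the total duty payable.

Line 1 (3399.87, Ilmark, 1,797 kg, £372,661.86):
Base rate for 3399.87 is 4% + £1.38/kg.
3399.87 has an FTA preferential rate, but origin Ilmark is not Talistan; base rate stands.
Duty = £372,661.86 × 4% + 1,797 × £1.38 = £17,386.33.
Line 2 (4577.17, Tyrune, 2,009 liters, £213,335.71):
Base rate for 4577.17 is 27.5%.
Duty = £213,335.71 × 27.5% = £58,667.32.
Line 3 (9735.59, Talistan, 429 kg, £103,144.47):
Base rate for 9735.59 is 20% + £3.48/kg.
Origin Talistan qualifies under the Drenica–Talistan agreement and 9735.59 is covered: preferential rate Free applies instead.
The additional-duty order on 9735.59 targets Dreneth, not Talistan; it does not apply.
Duty = £103,144.47 × 0% = £0.00.
Line 4 (4068.64, Dreneth, 2,186 kg, £55,699.28):
Base rate for 4068.64 is £2.60/kg.
Duty = 2,186 × £2.60 = £5,683.60.
Total = £17,386.33 + £58,667.32 + £0.00 + £5,683.60 = £81,737.25.

£81,737.25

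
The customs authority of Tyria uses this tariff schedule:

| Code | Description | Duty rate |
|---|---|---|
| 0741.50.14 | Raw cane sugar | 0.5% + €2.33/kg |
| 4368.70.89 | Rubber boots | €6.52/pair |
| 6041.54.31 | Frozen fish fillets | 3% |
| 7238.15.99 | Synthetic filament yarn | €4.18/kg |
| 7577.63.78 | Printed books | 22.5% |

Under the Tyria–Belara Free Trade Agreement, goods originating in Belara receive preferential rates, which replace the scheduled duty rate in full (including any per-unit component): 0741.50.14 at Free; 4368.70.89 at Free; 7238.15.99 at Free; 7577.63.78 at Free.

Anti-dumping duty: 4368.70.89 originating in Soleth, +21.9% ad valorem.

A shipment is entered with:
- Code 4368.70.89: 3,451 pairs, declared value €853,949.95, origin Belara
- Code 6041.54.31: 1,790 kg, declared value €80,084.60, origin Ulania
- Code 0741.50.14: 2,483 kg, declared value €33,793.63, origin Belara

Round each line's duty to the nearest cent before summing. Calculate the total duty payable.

Line 1 (4368.70.89, Belara, 3,451 pairs, €853,949.95):
Base rate for 4368.70.89 is €6.52/pair.
Origin Belara qualifies under the Tyria–Belara agreement and 4368.70.89 is covered: preferential rate Free applies instead.
The additional-duty order on 4368.70.89 targets Soleth, not Belara; it does not apply.
Duty = €853,949.95 × 0% = €0.00.
Line 2 (6041.54.31, Ulania, 1,790 kg, €80,084.60):
Base rate for 6041.54.31 is 3%.
Duty = €80,084.60 × 3% = €2,402.54.
Line 3 (0741.50.14, Belara, 2,483 kg, €33,793.63):
Base rate for 0741.50.14 is 0.5% + €2.33/kg.
Origin Belara qualifies under the Tyria–Belara agreement and 0741.50.14 is covered: preferential rate Free applies instead.
Duty = €33,793.63 × 0% = €0.00.
Total = €0.00 + €2,402.54 + €0.00 = €2,402.54.

€2,402.54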